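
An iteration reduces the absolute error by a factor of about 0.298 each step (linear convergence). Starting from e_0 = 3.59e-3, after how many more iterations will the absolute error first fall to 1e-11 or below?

After k steps, e_k ≈ 3.59e-3·0.298^k.
Need 0.298^k ≤ 1e-11/3.59e-3 = 2.78552e-09.
k ≥ ln(2.78552e-09)/ln(0.298) = -19.6988/-1.21066 = 16.271.
Smallest integer k = 17.

17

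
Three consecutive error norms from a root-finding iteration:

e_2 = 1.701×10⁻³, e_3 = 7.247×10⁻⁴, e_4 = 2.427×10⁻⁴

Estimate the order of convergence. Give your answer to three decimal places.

1.282

p ≈ ln(e_4/e_3) / ln(e_3/e_2)
  = ln(2.427×10⁻⁴/7.247×10⁻⁴) / ln(7.247×10⁻⁴/1.701×10⁻³)
  = ln(0.334897) / ln(0.426044)
  = -1.093932 / -0.853213 ≈ 1.282132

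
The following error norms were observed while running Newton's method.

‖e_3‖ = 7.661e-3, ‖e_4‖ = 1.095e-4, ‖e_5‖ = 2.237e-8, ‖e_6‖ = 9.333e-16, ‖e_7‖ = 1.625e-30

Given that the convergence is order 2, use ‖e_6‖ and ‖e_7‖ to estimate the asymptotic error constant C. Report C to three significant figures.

C ≈ ‖e_7‖ / ‖e_6‖^2
  = 1.625e-30 / (9.333e-16)^2
  = 1.625e-30 / 8.71049e-31 ≈ 1.8656

1.87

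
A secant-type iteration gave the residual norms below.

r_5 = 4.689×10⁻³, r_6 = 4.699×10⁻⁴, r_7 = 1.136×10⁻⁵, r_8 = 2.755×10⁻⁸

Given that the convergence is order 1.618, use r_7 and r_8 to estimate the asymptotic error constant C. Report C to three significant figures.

C ≈ r_8 / r_7^1.618
  = 2.755×10⁻⁸ / (1.136×10⁻⁵)^1.618
  = 2.755×10⁻⁸ / 9.99084e-09 ≈ 2.7575

2.76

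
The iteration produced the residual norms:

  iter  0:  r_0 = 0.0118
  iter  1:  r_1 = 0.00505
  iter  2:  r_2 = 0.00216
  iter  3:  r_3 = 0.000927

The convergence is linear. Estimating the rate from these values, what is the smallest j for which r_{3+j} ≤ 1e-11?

Rate ρ ≈ r_3/r_2 = 0.000927/0.00216 = 0.4292.
After j more steps, r_{3+j} ≈ 0.000927·ρ^j; need ρ^j ≤ 1e-11/0.000927 = 1.07875e-08.
j ≥ ln(1.07875e-08)/ln(0.4292) = -18.3449/-0.84583 = 21.689.
So 22 more iterations are needed.

22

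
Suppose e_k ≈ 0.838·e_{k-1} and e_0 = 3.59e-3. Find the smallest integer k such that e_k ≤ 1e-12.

After k steps, e_k ≈ 3.59e-3·0.838^k.
Need 0.838^k ≤ 1e-12/3.59e-3 = 2.78552e-10.
k ≥ ln(2.78552e-10)/ln(0.838) = -22.0014/-0.17674 = 124.485.
Smallest integer k = 125.

125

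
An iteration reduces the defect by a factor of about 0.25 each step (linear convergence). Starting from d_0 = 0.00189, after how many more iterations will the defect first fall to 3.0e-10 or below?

After k steps, d_k ≈ 0.00189·0.25^k.
Need 0.25^k ≤ 3.0e-10/0.00189 = 1.5873e-07.
k ≥ ln(1.5873e-07)/ln(0.25) = -15.6561/-1.38629 = 11.294.
Smallest integer k = 12.

12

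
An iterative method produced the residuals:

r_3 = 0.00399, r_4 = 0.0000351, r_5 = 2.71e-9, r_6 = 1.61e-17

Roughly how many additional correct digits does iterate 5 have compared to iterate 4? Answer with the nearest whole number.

Digits gained ≈ log₁₀(r_4/r_5) = log₁₀(0.0000351/2.71e-9) = log₁₀(12952) ≈ 4.112.

4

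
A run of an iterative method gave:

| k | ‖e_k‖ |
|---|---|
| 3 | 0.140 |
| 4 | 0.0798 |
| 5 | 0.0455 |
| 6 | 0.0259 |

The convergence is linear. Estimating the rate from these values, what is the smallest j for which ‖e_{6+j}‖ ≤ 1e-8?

27

Rate ρ ≈ ‖e_6‖/‖e_5‖ = 0.0259/0.0455 = 0.5692.
After j more steps, ‖e_{6+j}‖ ≈ 0.0259·ρ^j; need ρ^j ≤ 1e-8/0.0259 = 3.861e-07.
j ≥ ln(3.861e-07)/ln(0.5692) = -14.7672/-0.56352 = 26.205.
So 27 more iterations are needed.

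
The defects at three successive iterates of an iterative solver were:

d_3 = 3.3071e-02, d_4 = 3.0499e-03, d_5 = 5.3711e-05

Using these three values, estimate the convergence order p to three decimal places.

1.695

p ≈ ln(d_5/d_4) / ln(d_4/d_3)
  = ln(5.3711e-05/3.0499e-03) / ln(3.0499e-03/3.3071e-02)
  = ln(0.0176107) / ln(0.0922228)
  = -4.039249 / -2.383548 ≈ 1.694637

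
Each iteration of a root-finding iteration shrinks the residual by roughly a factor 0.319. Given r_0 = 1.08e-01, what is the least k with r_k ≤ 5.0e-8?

13

After k steps, r_k ≈ 1.08e-01·0.319^k.
Need 0.319^k ≤ 5.0e-8/1.08e-01 = 4.62963e-07.
k ≥ ln(4.62963e-07)/ln(0.319) = -14.5856/-1.14256 = 12.766.
Smallest integer k = 13.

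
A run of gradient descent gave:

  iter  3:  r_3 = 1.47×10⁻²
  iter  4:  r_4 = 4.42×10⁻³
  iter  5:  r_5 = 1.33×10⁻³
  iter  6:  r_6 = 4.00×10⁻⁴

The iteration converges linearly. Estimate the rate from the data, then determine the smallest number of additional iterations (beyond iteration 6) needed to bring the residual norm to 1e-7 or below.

Rate ρ ≈ r_6/r_5 = 4.00×10⁻⁴/1.33×10⁻³ = 0.3008.
After j more steps, r_{6+j} ≈ 4.00×10⁻⁴·ρ^j; need ρ^j ≤ 1e-7/4.00×10⁻⁴ = 0.00025.
j ≥ ln(0.00025)/ln(0.3008) = -8.2940/-1.20131 = 6.904.
So 7 more iterations are needed.

7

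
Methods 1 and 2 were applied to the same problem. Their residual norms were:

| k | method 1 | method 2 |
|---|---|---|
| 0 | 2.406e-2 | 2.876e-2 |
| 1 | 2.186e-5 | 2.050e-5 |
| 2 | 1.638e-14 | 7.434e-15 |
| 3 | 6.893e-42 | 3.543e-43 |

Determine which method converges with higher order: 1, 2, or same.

Method 1: p ≈ ln(6.893e-42/1.638e-14)/ln(1.638e-14/2.186e-5) ≈ 3.00.
Method 2: p ≈ ln(3.543e-43/7.434e-15)/ln(7.434e-15/2.050e-5) ≈ 3.00.
Both orders ≈ 3.0 — effectively the same.

same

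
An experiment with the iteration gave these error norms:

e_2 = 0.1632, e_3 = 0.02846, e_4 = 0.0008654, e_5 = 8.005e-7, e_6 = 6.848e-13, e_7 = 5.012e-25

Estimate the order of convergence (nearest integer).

Consecutive ratios: e_7/e_6 = 5.012e-25/6.848e-13 = 7.31893e-13, e_6/e_5 = 6.848e-13/8.005e-7 = 8.55465e-07.
p ≈ ln(7.31893e-13)/ln(8.55465e-07) = -27.9431/-13.9716 ≈ 2.00.
So the convergence is quadratic (order 2).

2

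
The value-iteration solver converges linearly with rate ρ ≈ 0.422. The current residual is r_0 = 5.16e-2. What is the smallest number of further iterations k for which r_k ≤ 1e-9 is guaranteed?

After k steps, r_k ≈ 5.16e-2·0.422^k.
Need 0.422^k ≤ 1e-9/5.16e-2 = 1.93798e-08.
k ≥ ln(1.93798e-08)/ln(0.422) = -17.7590/-0.86275 = 20.584.
Smallest integer k = 21.

21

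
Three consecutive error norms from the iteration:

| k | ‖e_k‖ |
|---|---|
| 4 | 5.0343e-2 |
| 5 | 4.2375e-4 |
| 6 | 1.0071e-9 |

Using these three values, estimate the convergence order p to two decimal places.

2.71

p ≈ ln(‖e_6‖/‖e_5‖) / ln(‖e_5‖/‖e_4‖)
  = ln(1.0071e-9/4.2375e-4) / ln(4.2375e-4/5.0343e-2)
  = ln(2.37664e-06) / ln(0.00841726)
  = -12.94982 / -4.77747 ≈ 2.71060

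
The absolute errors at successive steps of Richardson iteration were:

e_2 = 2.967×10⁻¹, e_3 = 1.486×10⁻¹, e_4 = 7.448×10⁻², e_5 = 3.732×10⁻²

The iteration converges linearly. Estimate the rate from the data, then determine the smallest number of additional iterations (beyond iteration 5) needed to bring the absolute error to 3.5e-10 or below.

Rate ρ ≈ e_5/e_4 = 3.732×10⁻²/7.448×10⁻² = 0.5011.
After j more steps, e_{5+j} ≈ 3.732×10⁻²·ρ^j; need ρ^j ≤ 3.5e-10/3.732×10⁻² = 9.37835e-09.
j ≥ ln(9.37835e-09)/ln(0.5011) = -18.4849/-0.69095 = 26.753.
So 27 more iterations are needed.

27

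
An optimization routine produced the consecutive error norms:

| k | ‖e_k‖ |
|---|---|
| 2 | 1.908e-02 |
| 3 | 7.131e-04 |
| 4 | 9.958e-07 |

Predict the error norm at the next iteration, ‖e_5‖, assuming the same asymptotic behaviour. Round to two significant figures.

First estimate the order: p ≈ ln(‖e_4‖/‖e_3‖) / ln(‖e_3‖/‖e_2‖) = ln(9.958e-07/7.131e-04)/ln(7.131e-04/1.908e-02) = ln(0.00139644)/ln(0.0373742) ≈ 2.0001.
Then ‖e_5‖ ≈ ‖e_4‖·(‖e_4‖/‖e_3‖)^p = 9.958e-07·(0.00139644)^2.0001 = 9.958e-07·1.94876e-06 ≈ 1.941e-12.

1.9e-12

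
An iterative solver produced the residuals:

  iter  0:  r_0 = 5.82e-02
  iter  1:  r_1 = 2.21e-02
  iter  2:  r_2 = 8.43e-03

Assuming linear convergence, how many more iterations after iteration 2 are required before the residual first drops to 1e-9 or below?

17

Rate ρ ≈ r_2/r_1 = 8.43e-03/2.21e-02 = 0.3814.
After j more steps, r_{2+j} ≈ 8.43e-03·ρ^j; need ρ^j ≤ 1e-9/8.43e-03 = 1.18624e-07.
j ≥ ln(1.18624e-07)/ln(0.3814) = -15.9473/-0.96391 = 16.544.
So 17 more iterations are needed.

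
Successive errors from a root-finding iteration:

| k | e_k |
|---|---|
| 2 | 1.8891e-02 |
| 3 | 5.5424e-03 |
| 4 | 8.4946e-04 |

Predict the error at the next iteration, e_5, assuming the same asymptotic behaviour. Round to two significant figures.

First estimate the order: p ≈ ln(e_4/e_3) / ln(e_3/e_2) = ln(8.4946e-04/5.5424e-03)/ln(5.5424e-03/1.8891e-02) = ln(0.153266)/ln(0.293388) ≈ 1.5295.
Then e_5 ≈ e_4·(e_4/e_3)^p = 8.4946e-04·(0.153266)^1.5295 = 8.4946e-04·0.0567727 ≈ 4.823e-05.

4.8e-5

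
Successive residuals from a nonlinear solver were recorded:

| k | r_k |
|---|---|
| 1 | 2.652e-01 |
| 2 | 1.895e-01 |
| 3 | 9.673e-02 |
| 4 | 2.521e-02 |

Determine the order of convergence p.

2

Consecutive ratios: r_4/r_3 = 2.521e-02/9.673e-02 = 0.260622, r_3/r_2 = 9.673e-02/1.895e-01 = 0.510449.
p ≈ ln(0.260622)/ln(0.510449) = -1.3447/-0.6725 ≈ 2.00.
So the convergence is quadratic (order 2).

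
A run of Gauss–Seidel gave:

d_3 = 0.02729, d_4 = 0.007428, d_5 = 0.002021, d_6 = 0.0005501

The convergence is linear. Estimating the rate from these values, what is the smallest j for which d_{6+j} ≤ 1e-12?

16

Rate ρ ≈ d_6/d_5 = 0.0005501/0.002021 = 0.2722.
After j more steps, d_{6+j} ≈ 0.0005501·ρ^j; need ρ^j ≤ 1e-12/0.0005501 = 1.81785e-09.
j ≥ ln(1.81785e-09)/ln(0.2722) = -20.1256/-1.30122 = 15.467.
So 16 more iterations are needed.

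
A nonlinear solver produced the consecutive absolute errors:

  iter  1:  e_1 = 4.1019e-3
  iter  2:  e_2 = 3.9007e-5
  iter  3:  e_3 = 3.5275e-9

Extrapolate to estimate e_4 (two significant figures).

First estimate the order: p ≈ ln(e_3/e_2) / ln(e_2/e_1) = ln(3.5275e-9/3.9007e-5)/ln(3.9007e-5/4.1019e-3) = ln(9.04325e-05)/ln(0.0095095) ≈ 2.0000.
Then e_4 ≈ e_3·(e_3/e_2)^p = 3.5275e-9·(9.04325e-05)^2.0000 = 3.5275e-9·8.17804e-09 ≈ 2.885e-17.

2.9e-17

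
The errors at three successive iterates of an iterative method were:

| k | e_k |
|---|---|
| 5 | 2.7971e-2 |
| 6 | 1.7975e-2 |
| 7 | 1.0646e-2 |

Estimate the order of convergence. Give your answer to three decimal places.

1.185

p ≈ ln(e_7/e_6) / ln(e_6/e_5)
  = ln(1.0646e-2/1.7975e-2) / ln(1.7975e-2/2.7971e-2)
  = ln(0.592267) / ln(0.64263)
  = -0.523798 / -0.442186 ≈ 1.184565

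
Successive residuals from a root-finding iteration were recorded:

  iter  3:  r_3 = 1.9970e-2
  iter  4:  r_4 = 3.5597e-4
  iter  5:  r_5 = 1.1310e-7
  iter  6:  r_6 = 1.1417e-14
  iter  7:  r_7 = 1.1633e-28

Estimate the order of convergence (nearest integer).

Consecutive ratios: r_7/r_6 = 1.1633e-28/1.1417e-14 = 1.01892e-14, r_6/r_5 = 1.1417e-14/1.1310e-7 = 1.00946e-07.
p ≈ ln(1.01892e-14)/ln(1.00946e-07) = -32.2174/-16.1087 ≈ 2.00.
So the convergence is quadratic (order 2).

2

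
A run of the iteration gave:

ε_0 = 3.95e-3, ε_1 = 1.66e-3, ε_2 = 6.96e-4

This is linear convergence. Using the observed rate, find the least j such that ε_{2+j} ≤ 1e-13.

Rate ρ ≈ ε_2/ε_1 = 6.96e-4/1.66e-3 = 0.4193.
After j more steps, ε_{2+j} ≈ 6.96e-4·ρ^j; need ρ^j ≤ 1e-13/6.96e-4 = 1.43678e-10.
j ≥ ln(1.43678e-10)/ln(0.4193) = -22.6634/-0.86917 = 26.075.
So 27 more iterations are needed.

27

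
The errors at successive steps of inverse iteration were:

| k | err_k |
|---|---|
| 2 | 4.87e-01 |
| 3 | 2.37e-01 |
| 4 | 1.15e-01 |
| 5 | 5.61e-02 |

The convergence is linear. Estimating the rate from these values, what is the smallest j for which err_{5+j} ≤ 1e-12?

Rate ρ ≈ err_5/err_4 = 5.61e-02/1.15e-01 = 0.4878.
After j more steps, err_{5+j} ≈ 5.61e-02·ρ^j; need ρ^j ≤ 1e-12/5.61e-02 = 1.78253e-11.
j ≥ ln(1.78253e-11)/ln(0.4878) = -24.7504/-0.71785 = 34.479.
So 35 more iterations are needed.

35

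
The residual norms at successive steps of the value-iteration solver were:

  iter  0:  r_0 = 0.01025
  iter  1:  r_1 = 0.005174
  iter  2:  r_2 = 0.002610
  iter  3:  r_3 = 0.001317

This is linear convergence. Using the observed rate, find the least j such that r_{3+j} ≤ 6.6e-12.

Rate ρ ≈ r_3/r_2 = 0.001317/0.002610 = 0.5046.
After j more steps, r_{3+j} ≈ 0.001317·ρ^j; need ρ^j ≤ 6.6e-12/0.001317 = 5.01139e-09.
j ≥ ln(5.01139e-09)/ln(0.5046) = -19.1116/-0.68399 = 27.941.
So 28 more iterations are needed.

28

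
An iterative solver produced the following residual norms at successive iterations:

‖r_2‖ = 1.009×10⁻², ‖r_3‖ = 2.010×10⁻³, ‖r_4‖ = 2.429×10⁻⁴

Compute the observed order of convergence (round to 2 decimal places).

1.31

p ≈ ln(‖r_4‖/‖r_3‖) / ln(‖r_3‖/‖r_2‖)
  = ln(2.429×10⁻⁴/2.010×10⁻³) / ln(2.010×10⁻³/1.009×10⁻²)
  = ln(0.120846) / ln(0.199207)
  = -2.11324 / -1.61341 ≈ 1.30980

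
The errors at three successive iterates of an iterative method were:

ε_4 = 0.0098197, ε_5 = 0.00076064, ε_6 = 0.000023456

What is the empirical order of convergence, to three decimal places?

p ≈ ln(ε_6/ε_5) / ln(ε_5/ε_4)
  = ln(0.000023456/0.00076064) / ln(0.00076064/0.0098197)
  = ln(0.0308372) / ln(0.0774606)
  = -3.479034 / -2.557986 ≈ 1.360068

1.360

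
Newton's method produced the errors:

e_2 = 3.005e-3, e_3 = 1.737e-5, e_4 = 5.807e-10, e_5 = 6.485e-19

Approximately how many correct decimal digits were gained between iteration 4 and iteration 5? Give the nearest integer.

Digits gained ≈ log₁₀(e_4/e_5) = log₁₀(5.807e-10/6.485e-19) = log₁₀(8.95451e+08) ≈ 8.952.

9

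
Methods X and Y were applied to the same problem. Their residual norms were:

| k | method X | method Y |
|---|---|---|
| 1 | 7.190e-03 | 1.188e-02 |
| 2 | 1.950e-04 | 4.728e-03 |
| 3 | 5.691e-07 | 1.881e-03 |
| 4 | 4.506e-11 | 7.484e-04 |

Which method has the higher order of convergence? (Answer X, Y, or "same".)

X

Method X: p ≈ ln(4.506e-11/5.691e-07)/ln(5.691e-07/1.950e-04) ≈ 1.62.
Method Y: p ≈ ln(7.484e-04/1.881e-03)/ln(1.881e-03/4.728e-03) ≈ 1.00.
Method X has the higher order (≈1.6 vs ≈1.0).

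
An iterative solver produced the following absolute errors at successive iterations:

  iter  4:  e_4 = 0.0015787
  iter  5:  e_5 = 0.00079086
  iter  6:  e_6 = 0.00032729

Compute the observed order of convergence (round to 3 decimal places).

p ≈ ln(e_6/e_5) / ln(e_5/e_4)
  = ln(0.00032729/0.00079086) / ln(0.00079086/0.0015787)
  = ln(0.413841) / ln(0.500956)
  = -0.882273 / -0.691237 ≈ 1.276368

1.276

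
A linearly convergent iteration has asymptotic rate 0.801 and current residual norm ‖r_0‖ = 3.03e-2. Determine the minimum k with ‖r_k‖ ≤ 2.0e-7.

After k steps, ‖r_k‖ ≈ 3.03e-2·0.801^k.
Need 0.801^k ≤ 2.0e-7/3.03e-2 = 6.60066e-06.
k ≥ ln(6.60066e-06)/ln(0.801) = -11.9283/-0.22189 = 53.758.
Smallest integer k = 54.

54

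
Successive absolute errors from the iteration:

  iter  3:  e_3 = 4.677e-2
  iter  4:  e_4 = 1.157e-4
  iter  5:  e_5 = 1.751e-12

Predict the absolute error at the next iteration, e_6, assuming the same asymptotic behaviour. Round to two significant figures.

First estimate the order: p ≈ ln(e_5/e_4) / ln(e_4/e_3) = ln(1.751e-12/1.157e-4)/ln(1.157e-4/4.677e-2) = ln(1.5134e-08)/ln(0.00247381) ≈ 3.0001.
Then e_6 ≈ e_5·(e_5/e_4)^p = 1.751e-12·(1.5134e-08)^3.0001 = 1.751e-12·3.46002e-24 ≈ 6.058e-36.

6.1e-36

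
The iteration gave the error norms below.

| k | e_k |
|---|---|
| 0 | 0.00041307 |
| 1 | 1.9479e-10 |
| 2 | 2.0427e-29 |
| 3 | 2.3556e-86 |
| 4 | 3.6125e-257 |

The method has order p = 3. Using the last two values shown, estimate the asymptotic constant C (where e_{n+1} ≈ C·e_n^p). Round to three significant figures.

2.76

C ≈ e_4 / e_3^3
  = 3.6125e-257 / (2.3556e-86)^3
  = 3.6125e-257 / 1.30709e-257 ≈ 2.7638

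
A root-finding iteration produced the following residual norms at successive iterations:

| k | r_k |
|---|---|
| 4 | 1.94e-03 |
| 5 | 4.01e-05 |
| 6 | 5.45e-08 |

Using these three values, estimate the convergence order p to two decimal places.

1.70

p ≈ ln(r_6/r_5) / ln(r_5/r_4)
  = ln(5.45e-08/4.01e-05) / ln(4.01e-05/1.94e-03)
  = ln(0.0013591) / ln(0.0206701)
  = -6.60093 / -3.87907 ≈ 1.70168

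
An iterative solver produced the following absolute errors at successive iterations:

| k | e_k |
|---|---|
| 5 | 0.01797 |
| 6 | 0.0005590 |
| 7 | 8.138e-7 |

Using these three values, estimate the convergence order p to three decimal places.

1.882

p ≈ ln(e_7/e_6) / ln(e_6/e_5)
  = ln(8.138e-7/0.0005590) / ln(0.0005590/0.01797)
  = ln(0.00145581) / ln(0.0311074)
  = -6.532193 / -3.470310 ≈ 1.882308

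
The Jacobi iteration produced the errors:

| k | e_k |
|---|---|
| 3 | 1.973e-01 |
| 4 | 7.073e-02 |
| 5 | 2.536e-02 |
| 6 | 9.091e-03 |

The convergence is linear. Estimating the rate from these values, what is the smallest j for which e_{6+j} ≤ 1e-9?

Rate ρ ≈ e_6/e_5 = 9.091e-03/2.536e-02 = 0.3585.
After j more steps, e_{6+j} ≈ 9.091e-03·ρ^j; need ρ^j ≤ 1e-9/9.091e-03 = 1.09999e-07.
j ≥ ln(1.09999e-07)/ln(0.3585) = -16.0228/-1.02583 = 15.619.
So 16 more iterations are needed.

16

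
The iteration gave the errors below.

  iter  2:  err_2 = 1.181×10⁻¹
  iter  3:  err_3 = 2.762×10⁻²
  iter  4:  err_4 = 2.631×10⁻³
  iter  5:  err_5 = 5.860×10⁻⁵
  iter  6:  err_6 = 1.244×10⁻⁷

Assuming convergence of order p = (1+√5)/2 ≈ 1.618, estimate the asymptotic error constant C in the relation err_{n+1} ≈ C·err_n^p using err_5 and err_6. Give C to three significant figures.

0.876

C ≈ err_6 / err_5^1.618
  = 1.244×10⁻⁷ / (5.860×10⁻⁵)^1.618
  = 1.244×10⁻⁷ / 1.42056e-07 ≈ 0.87571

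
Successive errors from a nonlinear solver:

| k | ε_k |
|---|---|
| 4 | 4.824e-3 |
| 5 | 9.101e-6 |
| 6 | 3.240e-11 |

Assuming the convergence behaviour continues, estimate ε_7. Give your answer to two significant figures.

4.1e-22

First estimate the order: p ≈ ln(ε_6/ε_5) / ln(ε_5/ε_4) = ln(3.240e-11/9.101e-6)/ln(9.101e-6/4.824e-3) = ln(3.56005e-06)/ln(0.00188661) ≈ 2.0000.
Then ε_7 ≈ ε_6·(ε_6/ε_5)^p = 3.240e-11·(3.56005e-06)^2.0000 = 3.240e-11·1.2674e-11 ≈ 4.106e-22.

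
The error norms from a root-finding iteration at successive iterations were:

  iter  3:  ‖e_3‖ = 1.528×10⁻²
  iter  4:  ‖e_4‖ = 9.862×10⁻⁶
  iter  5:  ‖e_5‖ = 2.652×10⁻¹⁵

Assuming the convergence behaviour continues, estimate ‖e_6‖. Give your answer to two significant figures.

First estimate the order: p ≈ ln(‖e_5‖/‖e_4‖) / ln(‖e_4‖/‖e_3‖) = ln(2.652×10⁻¹⁵/9.862×10⁻⁶)/ln(9.862×10⁻⁶/1.528×10⁻²) = ln(2.68911e-10)/ln(0.000645419) ≈ 3.0000.
Then ‖e_6‖ ≈ ‖e_5‖·(‖e_5‖/‖e_4‖)^p = 2.652×10⁻¹⁵·(2.68911e-10)^3.0000 = 2.652×10⁻¹⁵·1.94458e-29 ≈ 5.157e-44.

5.2e-44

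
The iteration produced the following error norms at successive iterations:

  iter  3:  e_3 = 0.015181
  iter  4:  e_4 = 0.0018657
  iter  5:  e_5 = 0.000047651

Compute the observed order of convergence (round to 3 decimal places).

1.749

p ≈ ln(e_5/e_4) / ln(e_4/e_3)
  = ln(0.000047651/0.0018657) / ln(0.0018657/0.015181)
  = ln(0.0255405) / ln(0.122897)
  = -3.667490 / -2.096409 ≈ 1.749415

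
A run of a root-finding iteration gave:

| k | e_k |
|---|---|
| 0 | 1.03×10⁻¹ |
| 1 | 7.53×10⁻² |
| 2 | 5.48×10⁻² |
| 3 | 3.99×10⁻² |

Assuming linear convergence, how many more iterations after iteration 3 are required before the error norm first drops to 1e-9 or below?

56

Rate ρ ≈ e_3/e_2 = 3.99×10⁻²/5.48×10⁻² = 0.7281.
After j more steps, e_{3+j} ≈ 3.99×10⁻²·ρ^j; need ρ^j ≤ 1e-9/3.99×10⁻² = 2.50627e-08.
j ≥ ln(2.50627e-08)/ln(0.7281) = -17.5019/-0.31732 = 55.155.
So 56 more iterations are needed.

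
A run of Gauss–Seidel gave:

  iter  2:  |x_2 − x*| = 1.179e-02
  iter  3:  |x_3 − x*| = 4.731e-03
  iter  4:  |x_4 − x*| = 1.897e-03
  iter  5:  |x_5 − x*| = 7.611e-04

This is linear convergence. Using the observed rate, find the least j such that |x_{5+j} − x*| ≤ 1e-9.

15

Rate ρ ≈ |x_5 − x*|/|x_4 − x*| = 7.611e-04/1.897e-03 = 0.4012.
After j more steps, |x_{5+j} − x*| ≈ 7.611e-04·ρ^j; need ρ^j ≤ 1e-9/7.611e-04 = 1.31389e-06.
j ≥ ln(1.31389e-06)/ln(0.4012) = -13.5425/-0.91330 = 14.828.
So 15 more iterations are needed.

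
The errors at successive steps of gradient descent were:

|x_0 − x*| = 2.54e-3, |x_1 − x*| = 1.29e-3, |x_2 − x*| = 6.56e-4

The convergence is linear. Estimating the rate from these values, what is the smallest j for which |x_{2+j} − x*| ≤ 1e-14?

Rate ρ ≈ |x_2 − x*|/|x_1 − x*| = 6.56e-4/1.29e-3 = 0.5085.
After j more steps, |x_{2+j} − x*| ≈ 6.56e-4·ρ^j; need ρ^j ≤ 1e-14/6.56e-4 = 1.52439e-11.
j ≥ ln(1.52439e-11)/ln(0.5085) = -24.9068/-0.67629 = 36.829.
So 37 more iterations are needed.

37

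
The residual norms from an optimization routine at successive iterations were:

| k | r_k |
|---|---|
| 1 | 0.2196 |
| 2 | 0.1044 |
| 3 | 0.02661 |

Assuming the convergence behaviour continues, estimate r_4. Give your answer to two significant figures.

2.2e-3

First estimate the order: p ≈ ln(r_3/r_2) / ln(r_2/r_1) = ln(0.02661/0.1044)/ln(0.1044/0.2196) = ln(0.254885)/ln(0.47541) ≈ 1.8383.
Then r_4 ≈ r_3·(r_3/r_2)^p = 0.02661·(0.254885)^1.8383 = 0.02661·0.0810369 ≈ 0.002156.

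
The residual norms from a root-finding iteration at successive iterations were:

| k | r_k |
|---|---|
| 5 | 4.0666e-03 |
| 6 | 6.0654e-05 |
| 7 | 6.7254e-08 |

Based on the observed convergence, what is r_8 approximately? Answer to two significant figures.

First estimate the order: p ≈ ln(r_7/r_6) / ln(r_6/r_5) = ln(6.7254e-08/6.0654e-05)/ln(6.0654e-05/4.0666e-03) = ln(0.00110881)/ln(0.0149152) ≈ 1.6180.
Then r_8 ≈ r_7·(r_7/r_6)^p = 6.7254e-08·(0.00110881)^1.6180 = 6.7254e-08·1.65417e-05 ≈ 1.112e-12.

1.1e-12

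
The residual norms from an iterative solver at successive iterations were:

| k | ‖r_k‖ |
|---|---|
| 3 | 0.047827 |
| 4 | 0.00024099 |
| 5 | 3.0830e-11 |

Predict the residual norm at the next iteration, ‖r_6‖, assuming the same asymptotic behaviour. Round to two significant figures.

First estimate the order: p ≈ ln(‖r_5‖/‖r_4‖) / ln(‖r_4‖/‖r_3‖) = ln(3.0830e-11/0.00024099)/ln(0.00024099/0.047827) = ln(1.27931e-07)/ln(0.00503879) ≈ 3.0000.
Then ‖r_6‖ ≈ ‖r_5‖·(‖r_5‖/‖r_4‖)^p = 3.0830e-11·(1.27931e-07)^3.0000 = 3.0830e-11·2.09376e-21 ≈ 6.455e-32.

6.5e-32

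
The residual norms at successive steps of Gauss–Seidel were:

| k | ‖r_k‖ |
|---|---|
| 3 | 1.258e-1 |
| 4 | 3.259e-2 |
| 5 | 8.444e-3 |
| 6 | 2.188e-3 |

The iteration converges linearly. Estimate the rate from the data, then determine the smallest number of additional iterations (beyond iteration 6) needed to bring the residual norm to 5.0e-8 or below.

Rate ρ ≈ ‖r_6‖/‖r_5‖ = 2.188e-3/8.444e-3 = 0.2591.
After j more steps, ‖r_{6+j}‖ ≈ 2.188e-3·ρ^j; need ρ^j ≤ 5.0e-8/2.188e-3 = 2.28519e-05.
j ≥ ln(2.28519e-05)/ln(0.2591) = -10.6865/-1.35054 = 7.913.
So 8 more iterations are needed.

8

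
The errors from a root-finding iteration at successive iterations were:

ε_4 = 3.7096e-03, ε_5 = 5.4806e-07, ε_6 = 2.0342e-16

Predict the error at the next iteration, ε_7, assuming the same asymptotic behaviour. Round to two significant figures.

1.2e-39

First estimate the order: p ≈ ln(ε_6/ε_5) / ln(ε_5/ε_4) = ln(2.0342e-16/5.4806e-07)/ln(5.4806e-07/3.7096e-03) = ln(3.71164e-10)/ln(0.000147741) ≈ 2.4619.
Then ε_7 ≈ ε_6·(ε_6/ε_5)^p = 2.0342e-16·(3.71164e-10)^2.4619 = 2.0342e-16·6.07036e-24 ≈ 1.235e-39.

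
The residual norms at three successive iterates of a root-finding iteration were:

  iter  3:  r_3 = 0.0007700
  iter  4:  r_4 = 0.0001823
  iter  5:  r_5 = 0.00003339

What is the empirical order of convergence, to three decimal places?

1.178

p ≈ ln(r_5/r_4) / ln(r_4/r_3)
  = ln(0.00003339/0.0001823) / ln(0.0001823/0.0007700)
  = ln(0.18316) / ln(0.236753)
  = -1.697395 / -1.440738 ≈ 1.178143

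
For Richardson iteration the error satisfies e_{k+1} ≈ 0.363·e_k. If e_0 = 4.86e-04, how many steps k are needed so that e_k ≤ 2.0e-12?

20

After k steps, e_k ≈ 4.86e-04·0.363^k.
Need 0.363^k ≤ 2.0e-12/4.86e-04 = 4.11523e-09.
k ≥ ln(4.11523e-09)/ln(0.363) = -19.3086/-1.01335 = 19.054.
Smallest integer k = 20.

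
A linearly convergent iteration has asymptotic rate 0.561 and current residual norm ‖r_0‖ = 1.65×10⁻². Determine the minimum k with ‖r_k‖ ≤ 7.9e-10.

After k steps, ‖r_k‖ ≈ 1.65×10⁻²·0.561^k.
Need 0.561^k ≤ 7.9e-10/1.65×10⁻² = 4.78788e-08.
k ≥ ln(4.78788e-08)/ln(0.561) = -16.8546/-0.57803 = 29.159.
Smallest integer k = 30.

30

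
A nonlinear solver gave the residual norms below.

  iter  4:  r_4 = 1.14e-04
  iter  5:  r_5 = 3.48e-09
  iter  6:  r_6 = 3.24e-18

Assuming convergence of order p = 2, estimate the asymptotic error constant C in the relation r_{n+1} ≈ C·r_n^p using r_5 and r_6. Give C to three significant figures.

0.268

C ≈ r_6 / r_5^2
  = 3.24e-18 / (3.48e-09)^2
  = 3.24e-18 / 1.21104e-17 ≈ 0.26754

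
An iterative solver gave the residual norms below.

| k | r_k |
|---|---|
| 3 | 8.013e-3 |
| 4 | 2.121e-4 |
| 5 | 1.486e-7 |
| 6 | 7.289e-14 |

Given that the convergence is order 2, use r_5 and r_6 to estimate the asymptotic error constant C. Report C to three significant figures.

C ≈ r_6 / r_5^2
  = 7.289e-14 / (1.486e-7)^2
  = 7.289e-14 / 2.2082e-14 ≈ 3.3009

3.30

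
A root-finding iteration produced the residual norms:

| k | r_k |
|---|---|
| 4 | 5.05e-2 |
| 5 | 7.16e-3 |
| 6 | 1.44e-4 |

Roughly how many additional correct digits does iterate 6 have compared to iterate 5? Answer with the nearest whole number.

Digits gained ≈ log₁₀(r_5/r_6) = log₁₀(7.16e-3/1.44e-4) = log₁₀(49.7222) ≈ 1.697.

2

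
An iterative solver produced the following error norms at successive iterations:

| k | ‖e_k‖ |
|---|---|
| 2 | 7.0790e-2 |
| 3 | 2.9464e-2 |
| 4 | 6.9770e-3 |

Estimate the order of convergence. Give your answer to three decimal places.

p ≈ ln(‖e_4‖/‖e_3‖) / ln(‖e_3‖/‖e_2‖)
  = ln(6.9770e-3/2.9464e-2) / ln(2.9464e-2/7.0790e-2)
  = ln(0.236797) / ln(0.416217)
  = -1.440552 / -0.876549 ≈ 1.643436

1.643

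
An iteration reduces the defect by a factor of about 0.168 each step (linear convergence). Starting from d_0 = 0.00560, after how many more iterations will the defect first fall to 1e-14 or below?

After k steps, d_k ≈ 0.00560·0.168^k.
Need 0.168^k ≤ 1e-14/0.00560 = 1.78571e-12.
k ≥ ln(1.78571e-12)/ln(0.168) = -27.0512/-1.78379 = 15.165.
Smallest integer k = 16.

16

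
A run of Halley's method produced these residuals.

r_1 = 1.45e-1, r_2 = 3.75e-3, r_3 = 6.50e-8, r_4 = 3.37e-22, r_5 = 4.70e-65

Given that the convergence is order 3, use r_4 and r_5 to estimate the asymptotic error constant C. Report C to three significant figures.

C ≈ r_5 / r_4^3
  = 4.70e-65 / (3.37e-22)^3
  = 4.70e-65 / 3.82728e-65 ≈ 1.228

1.23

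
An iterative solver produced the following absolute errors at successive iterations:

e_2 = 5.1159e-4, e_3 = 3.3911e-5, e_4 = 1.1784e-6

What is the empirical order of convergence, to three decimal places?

1.238

p ≈ ln(e_4/e_3) / ln(e_3/e_2)
  = ln(1.1784e-6/3.3911e-5) / ln(3.3911e-5/5.1159e-4)
  = ln(0.0347498) / ln(0.0662855)
  = -3.359581 / -2.713784 ≈ 1.237969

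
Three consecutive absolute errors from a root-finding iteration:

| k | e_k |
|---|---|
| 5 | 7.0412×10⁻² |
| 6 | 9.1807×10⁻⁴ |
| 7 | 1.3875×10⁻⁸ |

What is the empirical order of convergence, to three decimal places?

2.558

p ≈ ln(e_7/e_6) / ln(e_6/e_5)
  = ln(1.3875×10⁻⁸/9.1807×10⁻⁴) / ln(9.1807×10⁻⁴/7.0412×10⁻²)
  = ln(1.51132e-05) / ln(0.0130385)
  = -11.099942 / -4.339849 ≈ 2.557679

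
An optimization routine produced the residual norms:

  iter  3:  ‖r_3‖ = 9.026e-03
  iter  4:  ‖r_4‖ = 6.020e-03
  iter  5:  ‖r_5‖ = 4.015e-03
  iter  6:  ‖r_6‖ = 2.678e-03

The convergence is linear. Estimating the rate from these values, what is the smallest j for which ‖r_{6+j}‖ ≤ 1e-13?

60

Rate ρ ≈ ‖r_6‖/‖r_5‖ = 2.678e-03/4.015e-03 = 0.6670.
After j more steps, ‖r_{6+j}‖ ≈ 2.678e-03·ρ^j; need ρ^j ≤ 1e-13/2.678e-03 = 3.73413e-11.
j ≥ ln(3.73413e-11)/ln(0.6670) = -24.0109/-0.40497 = 59.291.
So 60 more iterations are needed.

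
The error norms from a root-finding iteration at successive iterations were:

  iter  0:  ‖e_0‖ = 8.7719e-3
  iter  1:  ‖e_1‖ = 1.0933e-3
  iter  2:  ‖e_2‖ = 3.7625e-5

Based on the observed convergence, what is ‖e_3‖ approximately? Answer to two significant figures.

1.6e-7

First estimate the order: p ≈ ln(‖e_2‖/‖e_1‖) / ln(‖e_1‖/‖e_0‖) = ln(3.7625e-5/1.0933e-3)/ln(1.0933e-3/8.7719e-3) = ln(0.0344142)/ln(0.124637) ≈ 1.6180.
Then ‖e_3‖ ≈ ‖e_2‖·(‖e_2‖/‖e_1‖)^p = 3.7625e-5·(0.0344142)^1.6180 = 3.7625e-5·0.00428984 ≈ 1.614e-07.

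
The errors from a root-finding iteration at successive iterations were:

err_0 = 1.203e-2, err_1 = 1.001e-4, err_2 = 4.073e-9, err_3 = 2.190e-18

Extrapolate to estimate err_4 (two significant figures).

First estimate the order: p ≈ ln(err_3/err_2) / ln(err_2/err_1) = ln(2.190e-18/4.073e-9)/ln(4.073e-9/1.001e-4) = ln(5.37687e-10)/ln(4.06893e-05) ≈ 2.1112.
Then err_4 ≈ err_3·(err_3/err_2)^p = 2.190e-18·(5.37687e-10)^2.1112 = 2.190e-18·2.69336e-20 ≈ 5.898e-38.

5.9e-38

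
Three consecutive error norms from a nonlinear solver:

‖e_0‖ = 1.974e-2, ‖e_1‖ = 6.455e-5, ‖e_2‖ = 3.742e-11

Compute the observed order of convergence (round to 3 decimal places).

2.509

p ≈ ln(‖e_2‖/‖e_1‖) / ln(‖e_1‖/‖e_0‖)
  = ln(3.742e-11/6.455e-5) / ln(6.455e-5/1.974e-2)
  = ln(5.79706e-07) / ln(0.00327001)
  = -14.360745 / -5.722962 ≈ 2.509320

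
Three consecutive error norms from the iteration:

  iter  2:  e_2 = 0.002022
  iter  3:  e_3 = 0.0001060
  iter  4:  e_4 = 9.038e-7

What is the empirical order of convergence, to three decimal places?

p ≈ ln(e_4/e_3) / ln(e_3/e_2)
  = ln(9.038e-7/0.0001060) / ln(0.0001060/0.002022)
  = ln(0.00852642) / ln(0.0524233)
  = -4.764586 / -2.948404 ≈ 1.615988

1.616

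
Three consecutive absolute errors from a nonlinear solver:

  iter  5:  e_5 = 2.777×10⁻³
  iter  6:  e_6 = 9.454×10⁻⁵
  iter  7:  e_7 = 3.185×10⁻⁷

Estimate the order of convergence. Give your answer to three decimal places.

1.684

p ≈ ln(e_7/e_6) / ln(e_6/e_5)
  = ln(3.185×10⁻⁷/9.454×10⁻⁵) / ln(9.454×10⁻⁵/2.777×10⁻³)
  = ln(0.00336894) / ln(0.0340439)
  = -5.693157 / -3.380104 ≈ 1.684314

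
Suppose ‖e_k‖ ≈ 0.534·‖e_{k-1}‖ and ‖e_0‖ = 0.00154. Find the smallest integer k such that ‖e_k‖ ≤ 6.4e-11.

After k steps, ‖e_k‖ ≈ 0.00154·0.534^k.
Need 0.534^k ≤ 6.4e-11/0.00154 = 4.15584e-08.
k ≥ ln(4.15584e-08)/ln(0.534) = -16.9962/-0.62736 = 27.092.
Smallest integer k = 28.

28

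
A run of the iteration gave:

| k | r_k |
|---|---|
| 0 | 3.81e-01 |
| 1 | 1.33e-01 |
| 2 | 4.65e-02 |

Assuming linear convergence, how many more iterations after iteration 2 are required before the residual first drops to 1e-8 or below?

15

Rate ρ ≈ r_2/r_1 = 4.65e-02/1.33e-01 = 0.3496.
After j more steps, r_{2+j} ≈ 4.65e-02·ρ^j; need ρ^j ≤ 1e-8/4.65e-02 = 2.15054e-07.
j ≥ ln(2.15054e-07)/ln(0.3496) = -15.3524/-1.05097 = 14.608.
So 15 more iterations are needed.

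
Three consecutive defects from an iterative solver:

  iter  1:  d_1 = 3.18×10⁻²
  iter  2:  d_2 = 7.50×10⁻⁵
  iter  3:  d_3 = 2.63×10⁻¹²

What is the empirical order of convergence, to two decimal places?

p ≈ ln(d_3/d_2) / ln(d_2/d_1)
  = ln(2.63×10⁻¹²/7.50×10⁻⁵) / ln(7.50×10⁻⁵/3.18×10⁻²)
  = ln(3.50667e-08) / ln(0.00235849)
  = -17.16601 / -6.04973 ≈ 2.83748

2.84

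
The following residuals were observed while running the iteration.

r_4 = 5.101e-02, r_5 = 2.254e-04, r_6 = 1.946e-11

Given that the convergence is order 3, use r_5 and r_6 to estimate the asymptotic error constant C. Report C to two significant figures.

1.7

C ≈ r_6 / r_5^3
  = 1.946e-11 / (2.254e-04)^3
  = 1.946e-11 / 1.14515e-11 ≈ 1.6993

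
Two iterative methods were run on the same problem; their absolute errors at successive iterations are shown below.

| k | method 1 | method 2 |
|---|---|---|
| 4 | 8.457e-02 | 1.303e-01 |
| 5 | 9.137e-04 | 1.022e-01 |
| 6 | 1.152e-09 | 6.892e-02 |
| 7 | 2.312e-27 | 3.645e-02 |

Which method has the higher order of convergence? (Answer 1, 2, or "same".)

1

Method 1: p ≈ ln(2.312e-27/1.152e-09)/ln(1.152e-09/9.137e-04) ≈ 3.00.
Method 2: p ≈ ln(3.645e-02/6.892e-02)/ln(6.892e-02/1.022e-01) ≈ 1.62.
Method 1 has the higher order (≈3.0 vs ≈1.6).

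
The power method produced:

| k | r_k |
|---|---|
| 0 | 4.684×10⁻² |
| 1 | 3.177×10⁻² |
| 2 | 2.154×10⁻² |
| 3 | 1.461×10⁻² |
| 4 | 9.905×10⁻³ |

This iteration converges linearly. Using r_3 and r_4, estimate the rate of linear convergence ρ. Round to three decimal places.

0.678

ρ ≈ r_4/r_3 = 9.905×10⁻³/1.461×10⁻² = 0.67796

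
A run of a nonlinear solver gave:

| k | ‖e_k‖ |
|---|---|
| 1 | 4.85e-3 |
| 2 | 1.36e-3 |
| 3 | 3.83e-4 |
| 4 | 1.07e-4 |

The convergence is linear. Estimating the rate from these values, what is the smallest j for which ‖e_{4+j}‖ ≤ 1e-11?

Rate ρ ≈ ‖e_4‖/‖e_3‖ = 1.07e-4/3.83e-4 = 0.2794.
After j more steps, ‖e_{4+j}‖ ≈ 1.07e-4·ρ^j; need ρ^j ≤ 1e-11/1.07e-4 = 9.34579e-08.
j ≥ ln(9.34579e-08)/ln(0.2794) = -16.1858/-1.27511 = 12.694.
So 13 more iterations are needed.

13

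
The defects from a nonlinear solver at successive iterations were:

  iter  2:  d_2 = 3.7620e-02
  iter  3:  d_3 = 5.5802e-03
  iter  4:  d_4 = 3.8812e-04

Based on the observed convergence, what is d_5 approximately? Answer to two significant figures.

First estimate the order: p ≈ ln(d_4/d_3) / ln(d_3/d_2) = ln(3.8812e-04/5.5802e-03)/ln(5.5802e-03/3.7620e-02) = ln(0.0695531)/ln(0.148331) ≈ 1.3969.
Then d_5 ≈ d_4·(d_4/d_3)^p = 3.8812e-04·(0.0695531)^1.3969 = 3.8812e-04·0.0241453 ≈ 9.371e-06.

9.4e-6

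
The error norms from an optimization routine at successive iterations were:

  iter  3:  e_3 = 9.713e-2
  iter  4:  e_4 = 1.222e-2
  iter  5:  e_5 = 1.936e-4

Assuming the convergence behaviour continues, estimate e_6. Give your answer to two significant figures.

First estimate the order: p ≈ ln(e_5/e_4) / ln(e_4/e_3) = ln(1.936e-4/1.222e-2)/ln(1.222e-2/9.713e-2) = ln(0.0158429)/ln(0.125811) ≈ 1.9996.
Then e_6 ≈ e_5·(e_5/e_4)^p = 1.936e-4·(0.0158429)^1.9996 = 1.936e-4·0.000251414 ≈ 4.867e-08.

4.9e-8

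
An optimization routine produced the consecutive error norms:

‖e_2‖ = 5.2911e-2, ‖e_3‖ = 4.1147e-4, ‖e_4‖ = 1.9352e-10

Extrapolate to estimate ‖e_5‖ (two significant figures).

2.0e-29

First estimate the order: p ≈ ln(‖e_4‖/‖e_3‖) / ln(‖e_3‖/‖e_2‖) = ln(1.9352e-10/4.1147e-4)/ln(4.1147e-4/5.2911e-2) = ln(4.70314e-07)/ln(0.00777664) ≈ 3.0000.
Then ‖e_5‖ ≈ ‖e_4‖·(‖e_4‖/‖e_3‖)^p = 1.9352e-10·(4.70314e-07)^3.0000 = 1.9352e-10·1.04031e-19 ≈ 2.013e-29.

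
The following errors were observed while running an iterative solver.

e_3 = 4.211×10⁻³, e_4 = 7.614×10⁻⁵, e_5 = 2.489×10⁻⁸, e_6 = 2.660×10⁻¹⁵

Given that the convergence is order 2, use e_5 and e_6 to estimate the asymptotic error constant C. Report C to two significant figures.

C ≈ e_6 / e_5^2
  = 2.660×10⁻¹⁵ / (2.489×10⁻⁸)^2
  = 2.660×10⁻¹⁵ / 6.19512e-16 ≈ 4.2937

4.3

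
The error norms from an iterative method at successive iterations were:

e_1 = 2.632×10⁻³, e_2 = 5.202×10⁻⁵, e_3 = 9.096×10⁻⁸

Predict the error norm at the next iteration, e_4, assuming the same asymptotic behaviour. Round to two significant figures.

3.1e-12

First estimate the order: p ≈ ln(e_3/e_2) / ln(e_2/e_1) = ln(9.096×10⁻⁸/5.202×10⁻⁵)/ln(5.202×10⁻⁵/2.632×10⁻³) = ln(0.00174856)/ln(0.0197644) ≈ 1.6180.
Then e_4 ≈ e_3·(e_3/e_2)^p = 9.096×10⁻⁸·(0.00174856)^1.6180 = 9.096×10⁻⁸·3.45666e-05 ≈ 3.144e-12.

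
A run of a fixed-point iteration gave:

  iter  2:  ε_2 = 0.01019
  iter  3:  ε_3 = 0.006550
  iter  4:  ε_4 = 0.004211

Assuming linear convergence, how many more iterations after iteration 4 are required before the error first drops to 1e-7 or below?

25

Rate ρ ≈ ε_4/ε_3 = 0.004211/0.006550 = 0.6429.
After j more steps, ε_{4+j} ≈ 0.004211·ρ^j; need ρ^j ≤ 1e-7/0.004211 = 2.37473e-05.
j ≥ ln(2.37473e-05)/ln(0.6429) = -10.6480/-0.44177 = 24.103.
So 25 more iterations are needed.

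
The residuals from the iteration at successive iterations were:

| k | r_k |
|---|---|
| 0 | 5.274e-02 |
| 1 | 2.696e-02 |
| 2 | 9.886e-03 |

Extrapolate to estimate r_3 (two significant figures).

First estimate the order: p ≈ ln(r_2/r_1) / ln(r_1/r_0) = ln(9.886e-03/2.696e-02)/ln(2.696e-02/5.274e-02) = ln(0.366691)/ln(0.511187) ≈ 1.4951.
Then r_3 ≈ r_2·(r_2/r_1)^p = 9.886e-03·(0.366691)^1.4951 = 9.886e-03·0.223144 ≈ 0.002206.

2.2e-3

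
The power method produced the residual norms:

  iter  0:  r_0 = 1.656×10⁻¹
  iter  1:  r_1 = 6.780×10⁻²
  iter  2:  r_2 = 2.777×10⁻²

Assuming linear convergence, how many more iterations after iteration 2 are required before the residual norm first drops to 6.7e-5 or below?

Rate ρ ≈ r_2/r_1 = 2.777×10⁻²/6.780×10⁻² = 0.4096.
After j more steps, r_{2+j} ≈ 2.777×10⁻²·ρ^j; need ρ^j ≤ 6.7e-5/2.777×10⁻² = 0.00241268.
j ≥ ln(0.00241268)/ln(0.4096) = -6.0270/-0.89257 = 6.752.
So 7 more iterations are needed.

7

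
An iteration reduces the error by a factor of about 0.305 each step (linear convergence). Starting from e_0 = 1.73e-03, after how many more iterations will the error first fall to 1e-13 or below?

20

After k steps, e_k ≈ 1.73e-03·0.305^k.
Need 0.305^k ≤ 1e-13/1.73e-03 = 5.78035e-11.
k ≥ ln(5.78035e-11)/ln(0.305) = -23.5740/-1.18744 = 19.853.
Smallest integer k = 20.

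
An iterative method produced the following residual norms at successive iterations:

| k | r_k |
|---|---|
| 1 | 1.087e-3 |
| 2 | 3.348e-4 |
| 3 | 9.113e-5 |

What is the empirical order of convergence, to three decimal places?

p ≈ ln(r_3/r_2) / ln(r_2/r_1)
  = ln(9.113e-5/3.348e-4) / ln(3.348e-4/1.087e-3)
  = ln(0.272192) / ln(0.308004)
  = -1.301248 / -1.177643 ≈ 1.104960

1.105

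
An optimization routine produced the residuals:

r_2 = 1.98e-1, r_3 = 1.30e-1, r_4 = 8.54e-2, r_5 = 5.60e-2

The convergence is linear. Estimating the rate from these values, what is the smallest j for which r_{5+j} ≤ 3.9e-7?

29

Rate ρ ≈ r_5/r_4 = 5.60e-2/8.54e-2 = 0.6557.
After j more steps, r_{5+j} ≈ 5.60e-2·ρ^j; need ρ^j ≤ 3.9e-7/5.60e-2 = 6.96429e-06.
j ≥ ln(6.96429e-06)/ln(0.6557) = -11.8747/-0.42205 = 28.136.
So 29 more iterations are needed.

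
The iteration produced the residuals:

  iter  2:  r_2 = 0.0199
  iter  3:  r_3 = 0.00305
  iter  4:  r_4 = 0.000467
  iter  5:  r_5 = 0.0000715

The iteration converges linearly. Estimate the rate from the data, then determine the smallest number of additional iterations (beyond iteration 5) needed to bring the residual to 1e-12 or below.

Rate ρ ≈ r_5/r_4 = 0.0000715/0.000467 = 0.1531.
After j more steps, r_{5+j} ≈ 0.0000715·ρ^j; need ρ^j ≤ 1e-12/0.0000715 = 1.3986e-08.
j ≥ ln(1.3986e-08)/ln(0.1531) = -18.0852/-1.87666 = 9.637.
So 10 more iterations are needed.

10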